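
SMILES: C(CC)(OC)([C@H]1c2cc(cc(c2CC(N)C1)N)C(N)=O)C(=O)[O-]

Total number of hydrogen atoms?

Hydrogens are implicit in SMILES; fill each atom to its normal valence:
  4 × C (aromatic): no H
  3 × C: 2 H each → 6
  3 × C: no H
  3 × N: 2 H each → 6
  3 × O: no H
  2 × C: 3 H each → 6
  2 × C (aromatic): 1 H each → 2
  2 × C: 1 H each → 2
  1 × O (charge -1): no H
  Total hydrogens = 22.

22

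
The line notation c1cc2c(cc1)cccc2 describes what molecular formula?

C10H8

Heavy atoms from the SMILES: 10 C.
Implicit hydrogens by atom environment:
  8 × C (aromatic): 1 H each → 8
  2 × C (aromatic): no H
  Total hydrogens = 8.
Molecular formula: C10H8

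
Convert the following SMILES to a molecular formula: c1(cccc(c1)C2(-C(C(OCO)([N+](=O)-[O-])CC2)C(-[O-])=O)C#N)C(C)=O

C16H15N2O7-

Heavy atoms from the SMILES: 16 C, 2 N, 7 O.
Implicit hydrogens by atom environment:
  5 × C: no H
  4 × C (aromatic): 1 H each → 4
  4 × O: no H
  3 × C: 2 H each → 6
  2 × C (aromatic): no H
  2 × O (charge -1): no H
  1 × C: 3 H
  1 × C: 1 H
  1 × N (charge +1): no H
  1 × N: no H
  1 × O: 1 H
  Total hydrogens = 15.
Net charge -1.
Molecular formula: C16H15N2O7-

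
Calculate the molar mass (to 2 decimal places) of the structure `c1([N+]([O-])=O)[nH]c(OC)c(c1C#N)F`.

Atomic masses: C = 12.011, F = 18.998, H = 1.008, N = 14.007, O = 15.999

185.11

Molecular formula: C6H4FN3O3.
M = 6×12.011 + 1×18.998 + 4×1.008 + 3×14.007 + 3×15.999 = 185.11 g/mol.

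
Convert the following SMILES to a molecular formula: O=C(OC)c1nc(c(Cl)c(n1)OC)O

C7H7ClN2O4

Heavy atoms from the SMILES: 7 C, 1 Cl, 2 N, 4 O.
Implicit hydrogens by atom environment:
  4 × C (aromatic): no H
  3 × O: no H
  2 × C: 3 H each → 6
  2 × N (aromatic): no H
  1 × C: no H
  1 × Cl: no H
  1 × O: 1 H
  Total hydrogens = 7.
Molecular formula: C7H7ClN2O4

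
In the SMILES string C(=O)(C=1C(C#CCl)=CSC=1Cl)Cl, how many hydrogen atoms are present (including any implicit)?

Hydrogens are implicit in SMILES; fill each atom to its normal valence:
  3 × C (aromatic): no H
  3 × C: no H
  3 × Cl: no H
  1 × C (aromatic): 1 H
  1 × O: no H
  1 × S (aromatic): no H
  Total hydrogens = 1.

1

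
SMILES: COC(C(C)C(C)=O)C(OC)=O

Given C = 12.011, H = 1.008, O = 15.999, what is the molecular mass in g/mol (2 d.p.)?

Molecular formula: C8H14O4.
M = 8×12.011 + 14×1.008 + 4×15.999 = 174.20 g/mol.

174.20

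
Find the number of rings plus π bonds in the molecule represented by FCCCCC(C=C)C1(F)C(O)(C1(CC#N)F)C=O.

Molecular formula from the SMILES: C13H16F3NO2.
DoU = (2C + 2 + N − H − X)/2 = (2·13 + 2 + 1 − 16 − 3)/2 = 10/2 = 5.
(Structurally: 1 ring(s) + 4 π bond(s) = 5.)

5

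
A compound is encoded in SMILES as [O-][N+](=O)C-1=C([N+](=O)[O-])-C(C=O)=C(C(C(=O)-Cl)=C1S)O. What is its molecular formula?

Heavy atoms from the SMILES: 8 C, 1 Cl, 2 N, 7 O, 1 S.
Implicit hydrogens by atom environment:
  6 × C (aromatic): no H
  4 × O: no H
  2 × N (charge +1): no H
  2 × O (charge -1): no H
  1 × C: 1 H
  1 × C: no H
  1 × Cl: no H
  1 × O: 1 H
  1 × S: 1 H
  Total hydrogens = 3.
Molecular formula: C8H3ClN2O7S

C8H3ClN2O7S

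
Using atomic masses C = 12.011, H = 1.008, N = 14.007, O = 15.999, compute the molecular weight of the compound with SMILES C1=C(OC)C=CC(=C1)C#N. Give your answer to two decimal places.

Molecular formula: C8H7NO.
M = 8×12.011 + 7×1.008 + 1×14.007 + 1×15.999 = 133.15 g/mol.

133.15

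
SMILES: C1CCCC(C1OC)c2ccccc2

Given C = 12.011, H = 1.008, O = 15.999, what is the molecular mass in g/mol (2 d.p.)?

Molecular formula: C13H18O.
M = 13×12.011 + 18×1.008 + 1×15.999 = 190.29 g/mol.

190.29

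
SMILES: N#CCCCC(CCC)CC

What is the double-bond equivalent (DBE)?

Molecular formula from the SMILES: C10H19N.
DoU = (2C + 2 + N − H − X)/2 = (2·10 + 2 + 1 − 19 − 0)/2 = 4/2 = 2.
(Structurally: 0 ring(s) + 2 π bond(s) = 2.)

2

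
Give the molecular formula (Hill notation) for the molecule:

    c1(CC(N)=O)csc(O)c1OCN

C7H10N2O3S

Heavy atoms from the SMILES: 7 C, 2 N, 3 O, 1 S.
Implicit hydrogens by atom environment:
  3 × C (aromatic): no H
  2 × C: 2 H each → 4
  2 × N: 2 H each → 4
  2 × O: no H
  1 × C (aromatic): 1 H
  1 × C: no H
  1 × O: 1 H
  1 × S (aromatic): no H
  Total hydrogens = 10.
Molecular formula: C7H10N2O3S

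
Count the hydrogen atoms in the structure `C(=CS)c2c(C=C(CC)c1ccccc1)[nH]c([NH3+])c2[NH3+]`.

Hydrogens are implicit in SMILES; fill each atom to its normal valence:
  5 × C (aromatic): 1 H each → 5
  5 × C (aromatic): no H
  3 × C: 1 H each → 3
  2 × N (charge +1): 3 H each → 6
  1 × C: 3 H
  1 × C: 2 H
  1 × C: no H
  1 × N (aromatic): 1 H
  1 × S: 1 H
  Total hydrogens = 21.

21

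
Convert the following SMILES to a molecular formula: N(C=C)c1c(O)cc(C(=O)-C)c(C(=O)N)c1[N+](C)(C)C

Heavy atoms from the SMILES: 14 C, 3 N, 3 O.
Implicit hydrogens by atom environment:
  5 × C (aromatic): no H
  4 × C: 3 H each → 12
  2 × C: no H
  2 × O: no H
  1 × C: 2 H
  1 × C (aromatic): 1 H
  1 × C: 1 H
  1 × N: 2 H
  1 × N: 1 H
  1 × N (charge +1): no H
  1 × O: 1 H
  Total hydrogens = 20.
Net charge +1.
Molecular formula: C14H20N3O3+

C14H20N3O3+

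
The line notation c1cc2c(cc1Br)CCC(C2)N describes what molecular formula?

C10H12BrN

Heavy atoms from the SMILES: 1 Br, 10 C, 1 N.
Implicit hydrogens by atom environment:
  3 × C: 2 H each → 6
  3 × C (aromatic): 1 H each → 3
  3 × C (aromatic): no H
  1 × Br: no H
  1 × C: 1 H
  1 × N: 2 H
  Total hydrogens = 12.
Molecular formula: C10H12BrN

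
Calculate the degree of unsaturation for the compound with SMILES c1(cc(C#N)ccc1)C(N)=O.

Molecular formula from the SMILES: C8H6N2O.
DoU = (2C + 2 + N − H − X)/2 = (2·8 + 2 + 2 − 6 − 0)/2 = 14/2 = 7.
(Structurally: 1 ring(s) + 6 π bond(s) = 7.)

7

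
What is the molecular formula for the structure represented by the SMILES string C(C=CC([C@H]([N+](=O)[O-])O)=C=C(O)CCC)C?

C11H17NO4

Heavy atoms from the SMILES: 11 C, 1 N, 4 O.
Implicit hydrogens by atom environment:
  3 × C: 2 H each → 6
  3 × C: 1 H each → 3
  3 × C: no H
  2 × C: 3 H each → 6
  2 × O: 1 H each → 2
  1 × N (charge +1): no H
  1 × O: no H
  1 × O (charge -1): no H
  Total hydrogens = 17.
Molecular formula: C11H17NO4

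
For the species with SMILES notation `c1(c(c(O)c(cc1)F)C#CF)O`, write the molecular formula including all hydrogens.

C8H4F2O2

Heavy atoms from the SMILES: 8 C, 2 F, 2 O.
Implicit hydrogens by atom environment:
  4 × C (aromatic): no H
  2 × C (aromatic): 1 H each → 2
  2 × C: no H
  2 × F: no H
  2 × O: 1 H each → 2
  Total hydrogens = 4.
Molecular formula: C8H4F2O2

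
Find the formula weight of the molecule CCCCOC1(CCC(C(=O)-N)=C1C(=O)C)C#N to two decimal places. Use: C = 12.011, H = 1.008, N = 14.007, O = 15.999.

Molecular formula: C13H18N2O3.
M = 13×12.011 + 18×1.008 + 2×14.007 + 3×15.999 = 250.30 g/mol.

250.30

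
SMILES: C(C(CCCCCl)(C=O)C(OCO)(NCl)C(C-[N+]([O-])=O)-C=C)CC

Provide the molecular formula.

Heavy atoms from the SMILES: 15 C, 2 Cl, 2 N, 5 O.
Implicit hydrogens by atom environment:
  9 × C: 2 H each → 18
  3 × C: 1 H each → 3
  3 × O: no H
  2 × C: no H
  2 × Cl: no H
  1 × C: 3 H
  1 × N: 1 H
  1 × N (charge +1): no H
  1 × O: 1 H
  1 × O (charge -1): no H
  Total hydrogens = 26.
Molecular formula: C15H26Cl2N2O5

C15H26Cl2N2O5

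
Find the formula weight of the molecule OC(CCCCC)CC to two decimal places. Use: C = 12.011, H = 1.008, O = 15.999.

Molecular formula: C8H18O.
M = 8×12.011 + 18×1.008 + 1×15.999 = 130.23 g/mol.

130.23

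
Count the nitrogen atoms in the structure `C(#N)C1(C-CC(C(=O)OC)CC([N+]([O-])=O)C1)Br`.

The symbol for nitrogen appears 2 times in the SMILES.

2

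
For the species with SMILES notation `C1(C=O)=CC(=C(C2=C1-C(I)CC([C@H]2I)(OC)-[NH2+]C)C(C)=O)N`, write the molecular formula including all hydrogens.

C15H19I2N2O3+

Heavy atoms from the SMILES: 15 C, 2 I, 2 N, 3 O.
Implicit hydrogens by atom environment:
  5 × C (aromatic): no H
  3 × C: 3 H each → 9
  3 × C: 1 H each → 3
  3 × O: no H
  2 × C: no H
  2 × I: no H
  1 × C: 2 H
  1 × C (aromatic): 1 H
  1 × N (charge +1): 2 H
  1 × N: 2 H
  Total hydrogens = 19.
Net charge +1.
Molecular formula: C15H19I2N2O3+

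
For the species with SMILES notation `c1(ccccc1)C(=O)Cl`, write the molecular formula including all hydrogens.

Heavy atoms from the SMILES: 7 C, 1 Cl, 1 O.
Implicit hydrogens by atom environment:
  5 × C (aromatic): 1 H each → 5
  1 × C (aromatic): no H
  1 × C: no H
  1 × Cl: no H
  1 × O: no H
  Total hydrogens = 5.
Molecular formula: C7H5ClO

C7H5ClO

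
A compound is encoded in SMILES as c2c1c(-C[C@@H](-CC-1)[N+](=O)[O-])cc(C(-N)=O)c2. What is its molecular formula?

C11H12N2O3

Heavy atoms from the SMILES: 11 C, 2 N, 3 O.
Implicit hydrogens by atom environment:
  3 × C: 2 H each → 6
  3 × C (aromatic): 1 H each → 3
  3 × C (aromatic): no H
  2 × O: no H
  1 × C: 1 H
  1 × C: no H
  1 × N: 2 H
  1 × N (charge +1): no H
  1 × O (charge -1): no H
  Total hydrogens = 12.
Molecular formula: C11H12N2O3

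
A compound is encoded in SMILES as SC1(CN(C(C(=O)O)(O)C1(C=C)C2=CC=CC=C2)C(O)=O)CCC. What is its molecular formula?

C17H21NO5S

Heavy atoms from the SMILES: 17 C, 1 N, 5 O, 1 S.
Implicit hydrogens by atom environment:
  5 × C (aromatic): 1 H each → 5
  5 × C: no H
  4 × C: 2 H each → 8
  3 × O: 1 H each → 3
  2 × O: no H
  1 × C: 3 H
  1 × C: 1 H
  1 × C (aromatic): no H
  1 × N: no H
  1 × S: 1 H
  Total hydrogens = 21.
Molecular formula: C17H21NO5S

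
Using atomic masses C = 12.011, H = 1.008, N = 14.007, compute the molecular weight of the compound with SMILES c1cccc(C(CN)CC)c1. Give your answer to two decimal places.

Molecular formula: C10H15N.
M = 10×12.011 + 15×1.008 + 1×14.007 = 149.24 g/mol.

149.24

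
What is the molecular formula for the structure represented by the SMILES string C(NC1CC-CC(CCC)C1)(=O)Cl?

Heavy atoms from the SMILES: 10 C, 1 Cl, 1 N, 1 O.
Implicit hydrogens by atom environment:
  6 × C: 2 H each → 12
  2 × C: 1 H each → 2
  1 × C: 3 H
  1 × C: no H
  1 × Cl: no H
  1 × N: 1 H
  1 × O: no H
  Total hydrogens = 18.
Molecular formula: C10H18ClNO

C10H18ClNO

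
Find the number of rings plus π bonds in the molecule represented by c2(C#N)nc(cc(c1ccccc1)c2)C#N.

12

Molecular formula from the SMILES: C13H7N3.
DoU = (2C + 2 + N − H − X)/2 = (2·13 + 2 + 3 − 7 − 0)/2 = 24/2 = 12.
(Structurally: 2 ring(s) + 10 π bond(s) = 12.)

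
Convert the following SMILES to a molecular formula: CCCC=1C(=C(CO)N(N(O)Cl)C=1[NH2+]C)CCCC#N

Heavy atoms from the SMILES: 13 C, 1 Cl, 4 N, 2 O.
Implicit hydrogens by atom environment:
  6 × C: 2 H each → 12
  4 × C (aromatic): no H
  2 × C: 3 H each → 6
  2 × N: no H
  2 × O: 1 H each → 2
  1 × C: no H
  1 × Cl: no H
  1 × N (charge +1): 2 H
  1 × N (aromatic): no H
  Total hydrogens = 22.
Net charge +1.
Molecular formula: C13H22ClN4O2+

C13H22ClN4O2+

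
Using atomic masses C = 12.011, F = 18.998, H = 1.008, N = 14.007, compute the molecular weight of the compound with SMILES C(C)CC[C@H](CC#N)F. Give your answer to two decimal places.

Molecular formula: C7H12FN.
M = 7×12.011 + 1×18.998 + 12×1.008 + 1×14.007 = 129.18 g/mol.

129.18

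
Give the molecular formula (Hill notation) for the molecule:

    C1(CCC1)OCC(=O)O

C6H10O3

Heavy atoms from the SMILES: 6 C, 3 O.
Implicit hydrogens by atom environment:
  4 × C: 2 H each → 8
  2 × O: no H
  1 × C: 1 H
  1 × C: no H
  1 × O: 1 H
  Total hydrogens = 10.
Molecular formula: C6H10O3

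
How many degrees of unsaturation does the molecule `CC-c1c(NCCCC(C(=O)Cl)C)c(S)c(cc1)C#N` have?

Molecular formula from the SMILES: C15H19ClN2OS.
DoU = (2C + 2 + N − H − X)/2 = (2·15 + 2 + 2 − 19 − 1)/2 = 14/2 = 7.
(Structurally: 1 ring(s) + 6 π bond(s) = 7.)

7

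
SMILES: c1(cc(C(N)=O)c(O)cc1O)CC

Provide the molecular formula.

Heavy atoms from the SMILES: 9 C, 1 N, 3 O.
Implicit hydrogens by atom environment:
  4 × C (aromatic): no H
  2 × C (aromatic): 1 H each → 2
  2 × O: 1 H each → 2
  1 × C: 3 H
  1 × C: 2 H
  1 × C: no H
  1 × N: 2 H
  1 × O: no H
  Total hydrogens = 11.
Molecular formula: C9H11NO3

C9H11NO3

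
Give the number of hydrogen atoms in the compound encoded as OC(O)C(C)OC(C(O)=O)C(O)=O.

Hydrogens are implicit in SMILES; fill each atom to its normal valence:
  4 × O: 1 H each → 4
  3 × C: 1 H each → 3
  3 × O: no H
  2 × C: no H
  1 × C: 3 H
  Total hydrogens = 10.

10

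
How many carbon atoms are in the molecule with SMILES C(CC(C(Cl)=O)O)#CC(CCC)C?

10

The symbol for carbon appears 10 times in the SMILES. (Cl is a single chlorine, not C + l.)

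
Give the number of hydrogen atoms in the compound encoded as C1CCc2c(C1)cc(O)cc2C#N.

11

Hydrogens are implicit in SMILES; fill each atom to its normal valence:
  4 × C: 2 H each → 8
  4 × C (aromatic): no H
  2 × C (aromatic): 1 H each → 2
  1 × C: no H
  1 × N: no H
  1 × O: 1 H
  Total hydrogens = 11.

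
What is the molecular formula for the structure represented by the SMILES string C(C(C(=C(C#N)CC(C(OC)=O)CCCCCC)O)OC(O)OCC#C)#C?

C20H27NO6

Heavy atoms from the SMILES: 20 C, 1 N, 6 O.
Implicit hydrogens by atom environment:
  7 × C: 2 H each → 14
  6 × C: no H
  5 × C: 1 H each → 5
  4 × O: no H
  2 × C: 3 H each → 6
  2 × O: 1 H each → 2
  1 × N: no H
  Total hydrogens = 27.
Molecular formula: C20H27NO6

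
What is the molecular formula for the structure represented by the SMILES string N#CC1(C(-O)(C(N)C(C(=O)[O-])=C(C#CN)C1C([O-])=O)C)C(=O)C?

[C14H13N3O6]2-

Heavy atoms from the SMILES: 14 C, 3 N, 6 O.
Implicit hydrogens by atom environment:
  10 × C: no H
  3 × O: no H
  2 × C: 3 H each → 6
  2 × C: 1 H each → 2
  2 × N: 2 H each → 4
  2 × O (charge -1): no H
  1 × N: no H
  1 × O: 1 H
  Total hydrogens = 13.
Net charge -2.
Molecular formula: [C14H13N3O6]2-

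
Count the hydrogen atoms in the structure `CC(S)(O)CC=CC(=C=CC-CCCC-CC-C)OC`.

30

Hydrogens are implicit in SMILES; fill each atom to its normal valence:
  8 × C: 2 H each → 16
  3 × C: 3 H each → 9
  3 × C: 1 H each → 3
  3 × C: no H
  1 × O: 1 H
  1 × O: no H
  1 × S: 1 H
  Total hydrogens = 30.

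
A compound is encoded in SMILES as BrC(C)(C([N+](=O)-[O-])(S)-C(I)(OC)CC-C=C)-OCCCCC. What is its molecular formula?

C14H25BrINO4S

Heavy atoms from the SMILES: 1 Br, 14 C, 1 I, 1 N, 4 O, 1 S.
Implicit hydrogens by atom environment:
  7 × C: 2 H each → 14
  3 × C: 3 H each → 9
  3 × C: no H
  3 × O: no H
  1 × Br: no H
  1 × C: 1 H
  1 × I: no H
  1 × N (charge +1): no H
  1 × O (charge -1): no H
  1 × S: 1 H
  Total hydrogens = 25.
Molecular formula: C14H25BrINO4S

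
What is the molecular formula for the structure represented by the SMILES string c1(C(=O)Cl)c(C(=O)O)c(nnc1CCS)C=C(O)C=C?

Heavy atoms from the SMILES: 12 C, 1 Cl, 2 N, 4 O, 1 S.
Implicit hydrogens by atom environment:
  4 × C (aromatic): no H
  3 × C: 2 H each → 6
  3 × C: no H
  2 × C: 1 H each → 2
  2 × N (aromatic): no H
  2 × O: 1 H each → 2
  2 × O: no H
  1 × Cl: no H
  1 × S: 1 H
  Total hydrogens = 11.
Molecular formula: C12H11ClN2O4S

C12H11ClN2O4S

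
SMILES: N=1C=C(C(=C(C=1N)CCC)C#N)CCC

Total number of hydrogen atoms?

17

Hydrogens are implicit in SMILES; fill each atom to its normal valence:
  4 × C: 2 H each → 8
  4 × C (aromatic): no H
  2 × C: 3 H each → 6
  1 × C (aromatic): 1 H
  1 × C: no H
  1 × N: 2 H
  1 × N (aromatic): no H
  1 × N: no H
  Total hydrogens = 17.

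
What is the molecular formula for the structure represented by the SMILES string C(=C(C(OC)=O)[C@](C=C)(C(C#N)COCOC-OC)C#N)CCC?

Heavy atoms from the SMILES: 17 C, 2 N, 5 O.
Implicit hydrogens by atom environment:
  6 × C: 2 H each → 12
  5 × C: no H
  5 × O: no H
  3 × C: 3 H each → 9
  3 × C: 1 H each → 3
  2 × N: no H
  Total hydrogens = 24.
Molecular formula: C17H24N2O5

C17H24N2O5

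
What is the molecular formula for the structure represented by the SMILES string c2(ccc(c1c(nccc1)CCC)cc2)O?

C14H15NO

Heavy atoms from the SMILES: 14 C, 1 N, 1 O.
Implicit hydrogens by atom environment:
  7 × C (aromatic): 1 H each → 7
  4 × C (aromatic): no H
  2 × C: 2 H each → 4
  1 × C: 3 H
  1 × N (aromatic): no H
  1 × O: 1 H
  Total hydrogens = 15.
Molecular formula: C14H15NO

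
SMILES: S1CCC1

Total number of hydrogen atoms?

6

Hydrogens are implicit in SMILES; fill each atom to its normal valence:
  3 × C: 2 H each → 6
  1 × S: no H
  Total hydrogens = 6.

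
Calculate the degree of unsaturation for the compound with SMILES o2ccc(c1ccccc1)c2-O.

7

Molecular formula from the SMILES: C10H8O2.
DoU = (2C + 2 + N − H − X)/2 = (2·10 + 2 + 0 − 8 − 0)/2 = 14/2 = 7.
(Structurally: 2 ring(s) + 5 π bond(s) = 7.)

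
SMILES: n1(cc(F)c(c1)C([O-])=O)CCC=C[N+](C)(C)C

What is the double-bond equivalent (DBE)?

Molecular formula from the SMILES: C12H17FN2O2.
DoU = (2C + 2 + N − H − X)/2 = (2·12 + 2 + 2 − 17 − 1)/2 = 10/2 = 5.
(Structurally: 1 ring(s) + 4 π bond(s) = 5.)

5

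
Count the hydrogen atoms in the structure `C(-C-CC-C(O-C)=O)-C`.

14

Hydrogens are implicit in SMILES; fill each atom to its normal valence:
  4 × C: 2 H each → 8
  2 × C: 3 H each → 6
  2 × O: no H
  1 × C: no H
  Total hydrogens = 14.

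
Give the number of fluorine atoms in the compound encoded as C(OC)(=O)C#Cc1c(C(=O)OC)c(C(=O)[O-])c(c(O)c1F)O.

The symbol for fluorine appears 1 time in the SMILES.

1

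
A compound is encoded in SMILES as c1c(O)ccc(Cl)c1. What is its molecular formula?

Heavy atoms from the SMILES: 6 C, 1 Cl, 1 O.
Implicit hydrogens by atom environment:
  4 × C (aromatic): 1 H each → 4
  2 × C (aromatic): no H
  1 × Cl: no H
  1 × O: 1 H
  Total hydrogens = 5.
Molecular formula: C6H5ClO

C6H5ClO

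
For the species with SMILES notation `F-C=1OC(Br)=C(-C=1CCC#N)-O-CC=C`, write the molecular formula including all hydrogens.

Heavy atoms from the SMILES: 1 Br, 10 C, 1 F, 1 N, 2 O.
Implicit hydrogens by atom environment:
  4 × C: 2 H each → 8
  4 × C (aromatic): no H
  1 × Br: no H
  1 × C: 1 H
  1 × C: no H
  1 × F: no H
  1 × N: no H
  1 × O (aromatic): no H
  1 × O: no H
  Total hydrogens = 9.
Molecular formula: C10H9BrFNO2

C10H9BrFNO2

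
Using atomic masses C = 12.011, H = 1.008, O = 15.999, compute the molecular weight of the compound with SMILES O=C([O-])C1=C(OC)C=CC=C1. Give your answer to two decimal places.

Molecular formula: C8H7O3-.
M = 8×12.011 + 7×1.008 + 3×15.999 = 151.14 g/mol.

151.14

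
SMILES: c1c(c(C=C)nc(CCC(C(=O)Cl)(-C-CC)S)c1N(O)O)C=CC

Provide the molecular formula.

C17H23ClN2O3S

Heavy atoms from the SMILES: 17 C, 1 Cl, 2 N, 3 O, 1 S.
Implicit hydrogens by atom environment:
  5 × C: 2 H each → 10
  4 × C (aromatic): no H
  3 × C: 1 H each → 3
  2 × C: 3 H each → 6
  2 × C: no H
  2 × O: 1 H each → 2
  1 × C (aromatic): 1 H
  1 × Cl: no H
  1 × N (aromatic): no H
  1 × N: no H
  1 × O: no H
  1 × S: 1 H
  Total hydrogens = 23.
Molecular formula: C17H23ClN2O3S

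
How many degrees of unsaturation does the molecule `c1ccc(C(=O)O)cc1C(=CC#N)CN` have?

Molecular formula from the SMILES: C11H10N2O2.
DoU = (2C + 2 + N − H − X)/2 = (2·11 + 2 + 2 − 10 − 0)/2 = 16/2 = 8.
(Structurally: 1 ring(s) + 7 π bond(s) = 8.)

8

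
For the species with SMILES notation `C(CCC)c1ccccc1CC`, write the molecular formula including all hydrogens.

C12H18

Heavy atoms from the SMILES: 12 C.
Implicit hydrogens by atom environment:
  4 × C: 2 H each → 8
  4 × C (aromatic): 1 H each → 4
  2 × C: 3 H each → 6
  2 × C (aromatic): no H
  Total hydrogens = 18.
Molecular formula: C12H18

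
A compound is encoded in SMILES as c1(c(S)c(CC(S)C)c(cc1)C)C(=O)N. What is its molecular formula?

Heavy atoms from the SMILES: 11 C, 1 N, 1 O, 2 S.
Implicit hydrogens by atom environment:
  4 × C (aromatic): no H
  2 × C: 3 H each → 6
  2 × C (aromatic): 1 H each → 2
  2 × S: 1 H each → 2
  1 × C: 2 H
  1 × C: 1 H
  1 × C: no H
  1 × N: 2 H
  1 × O: no H
  Total hydrogens = 15.
Molecular formula: C11H15NOS2

C11H15NOS2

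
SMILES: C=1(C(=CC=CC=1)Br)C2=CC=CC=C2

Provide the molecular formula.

C12H9Br

Heavy atoms from the SMILES: 1 Br, 12 C.
Implicit hydrogens by atom environment:
  9 × C (aromatic): 1 H each → 9
  3 × C (aromatic): no H
  1 × Br: no H
  Total hydrogens = 9.
Molecular formula: C12H9Br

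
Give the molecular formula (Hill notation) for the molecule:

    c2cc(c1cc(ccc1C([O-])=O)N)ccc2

C13H10NO2-

Heavy atoms from the SMILES: 13 C, 1 N, 2 O.
Implicit hydrogens by atom environment:
  8 × C (aromatic): 1 H each → 8
  4 × C (aromatic): no H
  1 × C: no H
  1 × N: 2 H
  1 × O: no H
  1 × O (charge -1): no H
  Total hydrogens = 10.
Net charge -1.
Molecular formula: C13H10NO2-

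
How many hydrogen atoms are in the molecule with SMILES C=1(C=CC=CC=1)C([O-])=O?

5

Hydrogens are implicit in SMILES; fill each atom to its normal valence:
  5 × C (aromatic): 1 H each → 5
  1 × C (aromatic): no H
  1 × C: no H
  1 × O: no H
  1 × O (charge -1): no H
  Total hydrogens = 5.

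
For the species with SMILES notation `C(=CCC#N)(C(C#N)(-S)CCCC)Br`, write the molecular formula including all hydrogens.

Heavy atoms from the SMILES: 1 Br, 10 C, 2 N, 1 S.
Implicit hydrogens by atom environment:
  4 × C: 2 H each → 8
  4 × C: no H
  2 × N: no H
  1 × Br: no H
  1 × C: 3 H
  1 × C: 1 H
  1 × S: 1 H
  Total hydrogens = 13.
Molecular formula: C10H13BrN2S

C10H13BrN2S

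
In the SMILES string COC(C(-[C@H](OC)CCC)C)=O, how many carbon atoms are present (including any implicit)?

The symbol for carbon appears 9 times in the SMILES.

9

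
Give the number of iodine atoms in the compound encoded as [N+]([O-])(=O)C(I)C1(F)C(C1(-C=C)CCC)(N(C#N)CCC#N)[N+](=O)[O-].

The symbol for iodine appears 1 time in the SMILES.

1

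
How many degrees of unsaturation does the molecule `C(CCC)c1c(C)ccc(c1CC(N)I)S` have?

Molecular formula from the SMILES: C13H20INS.
DoU = (2C + 2 + N − H − X)/2 = (2·13 + 2 + 1 − 20 − 1)/2 = 8/2 = 4.
(Structurally: 1 ring(s) + 3 π bond(s) = 4.)

4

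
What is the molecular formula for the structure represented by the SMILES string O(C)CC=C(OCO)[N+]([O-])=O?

Heavy atoms from the SMILES: 5 C, 1 N, 5 O.
Implicit hydrogens by atom environment:
  3 × O: no H
  2 × C: 2 H each → 4
  1 × C: 3 H
  1 × C: 1 H
  1 × C: no H
  1 × N (charge +1): no H
  1 × O: 1 H
  1 × O (charge -1): no H
  Total hydrogens = 9.
Molecular formula: C5H9NO5

C5H9NO5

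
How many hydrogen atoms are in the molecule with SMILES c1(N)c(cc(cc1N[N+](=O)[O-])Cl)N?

Hydrogens are implicit in SMILES; fill each atom to its normal valence:
  4 × C (aromatic): no H
  2 × C (aromatic): 1 H each → 2
  2 × N: 2 H each → 4
  1 × Cl: no H
  1 × N: 1 H
  1 × N (charge +1): no H
  1 × O: no H
  1 × O (charge -1): no H
  Total hydrogens = 7.

7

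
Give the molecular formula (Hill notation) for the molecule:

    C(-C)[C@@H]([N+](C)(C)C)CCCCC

Heavy atoms from the SMILES: 11 C, 1 N.
Implicit hydrogens by atom environment:
  5 × C: 3 H each → 15
  5 × C: 2 H each → 10
  1 × C: 1 H
  1 × N (charge +1): no H
  Total hydrogens = 26.
Net charge +1.
Molecular formula: C11H26N+

C11H26N+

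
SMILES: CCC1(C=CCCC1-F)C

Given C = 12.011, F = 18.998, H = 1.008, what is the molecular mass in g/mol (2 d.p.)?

142.22

Molecular formula: C9H15F.
M = 9×12.011 + 1×18.998 + 15×1.008 = 142.22 g/mol.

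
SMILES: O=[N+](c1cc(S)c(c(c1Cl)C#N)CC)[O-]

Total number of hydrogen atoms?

7

Hydrogens are implicit in SMILES; fill each atom to its normal valence:
  5 × C (aromatic): no H
  1 × C: 3 H
  1 × C: 2 H
  1 × C (aromatic): 1 H
  1 × C: no H
  1 × Cl: no H
  1 × N (charge +1): no H
  1 × N: no H
  1 × O: no H
  1 × O (charge -1): no H
  1 × S: 1 H
  Total hydrogens = 7.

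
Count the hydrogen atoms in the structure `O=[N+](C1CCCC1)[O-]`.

9

Hydrogens are implicit in SMILES; fill each atom to its normal valence:
  4 × C: 2 H each → 8
  1 × C: 1 H
  1 × N (charge +1): no H
  1 × O: no H
  1 × O (charge -1): no H
  Total hydrogens = 9.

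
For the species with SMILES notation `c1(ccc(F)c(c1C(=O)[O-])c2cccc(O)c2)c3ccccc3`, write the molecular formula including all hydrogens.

C19H12FO3-

Heavy atoms from the SMILES: 19 C, 1 F, 3 O.
Implicit hydrogens by atom environment:
  11 × C (aromatic): 1 H each → 11
  7 × C (aromatic): no H
  1 × C: no H
  1 × F: no H
  1 × O: 1 H
  1 × O: no H
  1 × O (charge -1): no H
  Total hydrogens = 12.
Net charge -1.
Molecular formula: C19H12FO3-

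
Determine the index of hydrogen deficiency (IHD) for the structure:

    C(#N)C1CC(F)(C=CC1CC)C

Molecular formula from the SMILES: C10H14FN.
DoU = (2C + 2 + N − H − X)/2 = (2·10 + 2 + 1 − 14 − 1)/2 = 8/2 = 4.
(Structurally: 1 ring(s) + 3 π bond(s) = 4.)

4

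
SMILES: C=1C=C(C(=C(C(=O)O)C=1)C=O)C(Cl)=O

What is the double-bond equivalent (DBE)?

7

Molecular formula from the SMILES: C9H5ClO4.
DoU = (2C + 2 + N − H − X)/2 = (2·9 + 2 + 0 − 5 − 1)/2 = 14/2 = 7.
(Structurally: 1 ring(s) + 6 π bond(s) = 7.)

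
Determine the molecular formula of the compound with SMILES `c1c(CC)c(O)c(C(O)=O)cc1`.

Heavy atoms from the SMILES: 9 C, 3 O.
Implicit hydrogens by atom environment:
  3 × C (aromatic): 1 H each → 3
  3 × C (aromatic): no H
  2 × O: 1 H each → 2
  1 × C: 3 H
  1 × C: 2 H
  1 × C: no H
  1 × O: no H
  Total hydrogens = 10.
Molecular formula: C9H10O3

C9H10O3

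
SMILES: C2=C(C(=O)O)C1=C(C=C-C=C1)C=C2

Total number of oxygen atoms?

2

The symbol for oxygen appears 2 times in the SMILES.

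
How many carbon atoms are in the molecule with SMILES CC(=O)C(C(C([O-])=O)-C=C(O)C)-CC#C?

The symbol for carbon appears 11 times in the SMILES.

11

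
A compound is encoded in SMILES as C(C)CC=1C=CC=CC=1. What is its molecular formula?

C9H12

Heavy atoms from the SMILES: 9 C.
Implicit hydrogens by atom environment:
  5 × C (aromatic): 1 H each → 5
  2 × C: 2 H each → 4
  1 × C: 3 H
  1 × C (aromatic): no H
  Total hydrogens = 12.
Molecular formula: C9H12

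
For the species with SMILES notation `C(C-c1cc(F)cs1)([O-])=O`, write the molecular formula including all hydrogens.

C6H4FO2S-

Heavy atoms from the SMILES: 6 C, 1 F, 2 O, 1 S.
Implicit hydrogens by atom environment:
  2 × C (aromatic): 1 H each → 2
  2 × C (aromatic): no H
  1 × C: 2 H
  1 × C: no H
  1 × F: no H
  1 × O: no H
  1 × O (charge -1): no H
  1 × S (aromatic): no H
  Total hydrogens = 4.
Net charge -1.
Molecular formula: C6H4FO2S-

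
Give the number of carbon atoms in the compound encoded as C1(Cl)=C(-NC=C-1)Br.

4

The symbol for carbon appears 4 times in the SMILES. (Cl is a single chlorine, not C + l.)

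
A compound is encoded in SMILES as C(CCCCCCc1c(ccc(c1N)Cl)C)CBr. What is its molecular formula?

Heavy atoms from the SMILES: 1 Br, 15 C, 1 Cl, 1 N.
Implicit hydrogens by atom environment:
  8 × C: 2 H each → 16
  4 × C (aromatic): no H
  2 × C (aromatic): 1 H each → 2
  1 × Br: no H
  1 × C: 3 H
  1 × Cl: no H
  1 × N: 2 H
  Total hydrogens = 23.
Molecular formula: C15H23BrClN

C15H23BrClN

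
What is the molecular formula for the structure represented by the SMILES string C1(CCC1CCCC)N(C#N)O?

C9H16N2O

Heavy atoms from the SMILES: 9 C, 2 N, 1 O.
Implicit hydrogens by atom environment:
  5 × C: 2 H each → 10
  2 × C: 1 H each → 2
  2 × N: no H
  1 × C: 3 H
  1 × C: no H
  1 × O: 1 H
  Total hydrogens = 16.
Molecular formula: C9H16N2O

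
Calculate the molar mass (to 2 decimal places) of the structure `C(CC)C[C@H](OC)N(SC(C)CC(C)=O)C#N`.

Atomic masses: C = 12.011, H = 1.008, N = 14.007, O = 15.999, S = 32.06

258.38

Molecular formula: C12H22N2O2S.
M = 12×12.011 + 22×1.008 + 2×14.007 + 2×15.999 + 1×32.06 = 258.38 g/mol.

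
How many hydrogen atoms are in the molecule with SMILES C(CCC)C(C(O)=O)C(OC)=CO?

Hydrogens are implicit in SMILES; fill each atom to its normal valence:
  3 × C: 2 H each → 6
  2 × C: 3 H each → 6
  2 × C: 1 H each → 2
  2 × C: no H
  2 × O: 1 H each → 2
  2 × O: no H
  Total hydrogens = 16.

16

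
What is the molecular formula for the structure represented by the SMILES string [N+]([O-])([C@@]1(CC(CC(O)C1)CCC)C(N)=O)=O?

C10H18N2O4

Heavy atoms from the SMILES: 10 C, 2 N, 4 O.
Implicit hydrogens by atom environment:
  5 × C: 2 H each → 10
  2 × C: 1 H each → 2
  2 × C: no H
  2 × O: no H
  1 × C: 3 H
  1 × N: 2 H
  1 × N (charge +1): no H
  1 × O: 1 H
  1 × O (charge -1): no H
  Total hydrogens = 18.
Molecular formula: C10H18N2O4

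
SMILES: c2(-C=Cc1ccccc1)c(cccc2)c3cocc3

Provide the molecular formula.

C18H14O

Heavy atoms from the SMILES: 18 C, 1 O.
Implicit hydrogens by atom environment:
  12 × C (aromatic): 1 H each → 12
  4 × C (aromatic): no H
  2 × C: 1 H each → 2
  1 × O (aromatic): no H
  Total hydrogens = 14.
Molecular formula: C18H14O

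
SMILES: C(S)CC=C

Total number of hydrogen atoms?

8

Hydrogens are implicit in SMILES; fill each atom to its normal valence:
  3 × C: 2 H each → 6
  1 × C: 1 H
  1 × S: 1 H
  Total hydrogens = 8.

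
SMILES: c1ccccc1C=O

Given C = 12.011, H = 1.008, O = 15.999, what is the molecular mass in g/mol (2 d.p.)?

106.12

Molecular formula: C7H6O.
M = 7×12.011 + 6×1.008 + 1×15.999 = 106.12 g/mol.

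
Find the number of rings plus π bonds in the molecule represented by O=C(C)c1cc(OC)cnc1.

Molecular formula from the SMILES: C8H9NO2.
DoU = (2C + 2 + N − H − X)/2 = (2·8 + 2 + 1 − 9 − 0)/2 = 10/2 = 5.
(Structurally: 1 ring(s) + 4 π bond(s) = 5.)

5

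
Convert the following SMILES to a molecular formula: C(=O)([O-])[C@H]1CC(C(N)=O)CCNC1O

C8H13N2O4-

Heavy atoms from the SMILES: 8 C, 2 N, 4 O.
Implicit hydrogens by atom environment:
  3 × C: 2 H each → 6
  3 × C: 1 H each → 3
  2 × C: no H
  2 × O: no H
  1 × N: 2 H
  1 × N: 1 H
  1 × O: 1 H
  1 × O (charge -1): no H
  Total hydrogens = 13.
Net charge -1.
Molecular formula: C8H13N2O4-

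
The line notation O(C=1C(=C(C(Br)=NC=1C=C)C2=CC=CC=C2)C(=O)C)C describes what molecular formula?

C16H14BrNO2

Heavy atoms from the SMILES: 1 Br, 16 C, 1 N, 2 O.
Implicit hydrogens by atom environment:
  6 × C (aromatic): no H
  5 × C (aromatic): 1 H each → 5
  2 × C: 3 H each → 6
  2 × O: no H
  1 × Br: no H
  1 × C: 2 H
  1 × C: 1 H
  1 × C: no H
  1 × N (aromatic): no H
  Total hydrogens = 14.
Molecular formula: C16H14BrNO2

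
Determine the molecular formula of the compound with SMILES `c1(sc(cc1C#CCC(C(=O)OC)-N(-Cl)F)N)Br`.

C10H9BrClFN2O2S

Heavy atoms from the SMILES: 1 Br, 10 C, 1 Cl, 1 F, 2 N, 2 O, 1 S.
Implicit hydrogens by atom environment:
  3 × C (aromatic): no H
  3 × C: no H
  2 × O: no H
  1 × Br: no H
  1 × C: 3 H
  1 × C: 2 H
  1 × C (aromatic): 1 H
  1 × C: 1 H
  1 × Cl: no H
  1 × F: no H
  1 × N: 2 H
  1 × N: no H
  1 × S (aromatic): no H
  Total hydrogens = 9.
Molecular formula: C10H9BrClFN2O2S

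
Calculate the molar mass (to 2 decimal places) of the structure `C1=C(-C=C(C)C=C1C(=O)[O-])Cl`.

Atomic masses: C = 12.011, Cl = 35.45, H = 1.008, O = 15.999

Molecular formula: C8H6ClO2-.
M = 8×12.011 + 1×35.45 + 6×1.008 + 2×15.999 = 169.58 g/mol.

169.58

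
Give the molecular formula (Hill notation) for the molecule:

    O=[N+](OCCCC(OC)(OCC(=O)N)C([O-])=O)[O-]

C8H13N2O8-

Heavy atoms from the SMILES: 8 C, 2 N, 8 O.
Implicit hydrogens by atom environment:
  6 × O: no H
  4 × C: 2 H each → 8
  3 × C: no H
  2 × O (charge -1): no H
  1 × C: 3 H
  1 × N: 2 H
  1 × N (charge +1): no H
  Total hydrogens = 13.
Net charge -1.
Molecular formula: C8H13N2O8-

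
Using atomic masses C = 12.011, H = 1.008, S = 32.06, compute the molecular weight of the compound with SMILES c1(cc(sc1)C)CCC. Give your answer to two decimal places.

Molecular formula: C8H12S.
M = 8×12.011 + 12×1.008 + 1×32.06 = 140.24 g/mol.

140.24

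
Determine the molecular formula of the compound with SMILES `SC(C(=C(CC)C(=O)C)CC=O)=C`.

Heavy atoms from the SMILES: 10 C, 2 O, 1 S.
Implicit hydrogens by atom environment:
  4 × C: no H
  3 × C: 2 H each → 6
  2 × C: 3 H each → 6
  2 × O: no H
  1 × C: 1 H
  1 × S: 1 H
  Total hydrogens = 14.
Molecular formula: C10H14O2S

C10H14O2S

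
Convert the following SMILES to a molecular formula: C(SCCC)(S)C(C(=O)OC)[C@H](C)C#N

C10H17NO2S2

Heavy atoms from the SMILES: 10 C, 1 N, 2 O, 2 S.
Implicit hydrogens by atom environment:
  3 × C: 3 H each → 9
  3 × C: 1 H each → 3
  2 × C: 2 H each → 4
  2 × C: no H
  2 × O: no H
  1 × N: no H
  1 × S: 1 H
  1 × S: no H
  Total hydrogens = 17.
Molecular formula: C10H17NO2S2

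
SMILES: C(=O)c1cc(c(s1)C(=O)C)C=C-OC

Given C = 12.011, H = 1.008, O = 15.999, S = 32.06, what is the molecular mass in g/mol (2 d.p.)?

Molecular formula: C10H10O3S.
M = 10×12.011 + 10×1.008 + 3×15.999 + 1×32.06 = 210.25 g/mol.

210.25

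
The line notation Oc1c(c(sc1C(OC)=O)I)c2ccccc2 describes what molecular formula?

Heavy atoms from the SMILES: 12 C, 1 I, 3 O, 1 S.
Implicit hydrogens by atom environment:
  5 × C (aromatic): 1 H each → 5
  5 × C (aromatic): no H
  2 × O: no H
  1 × C: 3 H
  1 × C: no H
  1 × I: no H
  1 × O: 1 H
  1 × S (aromatic): no H
  Total hydrogens = 9.
Molecular formula: C12H9IO3S

C12H9IO3S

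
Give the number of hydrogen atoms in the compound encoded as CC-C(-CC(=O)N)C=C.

13

Hydrogens are implicit in SMILES; fill each atom to its normal valence:
  3 × C: 2 H each → 6
  2 × C: 1 H each → 2
  1 × C: 3 H
  1 × C: no H
  1 × N: 2 H
  1 × O: no H
  Total hydrogens = 13.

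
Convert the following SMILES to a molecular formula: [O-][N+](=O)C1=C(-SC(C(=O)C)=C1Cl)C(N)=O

C7H5ClN2O4S

Heavy atoms from the SMILES: 7 C, 1 Cl, 2 N, 4 O, 1 S.
Implicit hydrogens by atom environment:
  4 × C (aromatic): no H
  3 × O: no H
  2 × C: no H
  1 × C: 3 H
  1 × Cl: no H
  1 × N: 2 H
  1 × N (charge +1): no H
  1 × O (charge -1): no H
  1 × S (aromatic): no H
  Total hydrogens = 5.
Molecular formula: C7H5ClN2O4S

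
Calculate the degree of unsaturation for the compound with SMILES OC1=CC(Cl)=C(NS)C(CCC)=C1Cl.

Molecular formula from the SMILES: C9H11Cl2NOS.
DoU = (2C + 2 + N − H − X)/2 = (2·9 + 2 + 1 − 11 − 2)/2 = 8/2 = 4.
(Structurally: 1 ring(s) + 3 π bond(s) = 4.)

4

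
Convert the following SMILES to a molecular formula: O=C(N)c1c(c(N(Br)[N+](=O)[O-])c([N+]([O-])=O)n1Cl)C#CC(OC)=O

Heavy atoms from the SMILES: 1 Br, 9 C, 1 Cl, 5 N, 7 O.
Implicit hydrogens by atom environment:
  5 × O: no H
  4 × C (aromatic): no H
  4 × C: no H
  2 × N (charge +1): no H
  2 × O (charge -1): no H
  1 × Br: no H
  1 × C: 3 H
  1 × Cl: no H
  1 × N: 2 H
  1 × N (aromatic): no H
  1 × N: no H
  Total hydrogens = 5.
Molecular formula: C9H5BrClN5O7

C9H5BrClN5O7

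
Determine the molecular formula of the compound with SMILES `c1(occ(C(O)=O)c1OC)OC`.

Heavy atoms from the SMILES: 7 C, 5 O.
Implicit hydrogens by atom environment:
  3 × C (aromatic): no H
  3 × O: no H
  2 × C: 3 H each → 6
  1 × C (aromatic): 1 H
  1 × C: no H
  1 × O: 1 H
  1 × O (aromatic): no H
  Total hydrogens = 8.
Molecular formula: C7H8O5

C7H8O5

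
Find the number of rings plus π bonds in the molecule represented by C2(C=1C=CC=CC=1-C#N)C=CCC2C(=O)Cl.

9

Molecular formula from the SMILES: C13H10ClNO.
DoU = (2C + 2 + N − H − X)/2 = (2·13 + 2 + 1 − 10 − 1)/2 = 18/2 = 9.
(Structurally: 2 ring(s) + 7 π bond(s) = 9.)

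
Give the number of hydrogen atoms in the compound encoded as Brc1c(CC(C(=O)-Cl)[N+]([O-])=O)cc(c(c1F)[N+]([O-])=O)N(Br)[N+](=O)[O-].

4

Hydrogens are implicit in SMILES; fill each atom to its normal valence:
  5 × C (aromatic): no H
  4 × O: no H
  3 × N (charge +1): no H
  3 × O (charge -1): no H
  2 × Br: no H
  1 × C: 2 H
  1 × C (aromatic): 1 H
  1 × C: 1 H
  1 × C: no H
  1 × Cl: no H
  1 × F: no H
  1 × N: no H
  Total hydrogens = 4.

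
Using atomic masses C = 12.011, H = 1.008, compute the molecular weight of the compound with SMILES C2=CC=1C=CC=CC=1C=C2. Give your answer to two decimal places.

Molecular formula: C10H8.
M = 10×12.011 + 8×1.008 = 128.17 g/mol.

128.17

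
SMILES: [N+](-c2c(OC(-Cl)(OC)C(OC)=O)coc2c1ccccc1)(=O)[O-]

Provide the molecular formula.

Heavy atoms from the SMILES: 14 C, 1 Cl, 1 N, 7 O.
Implicit hydrogens by atom environment:
  6 × C (aromatic): 1 H each → 6
  5 × O: no H
  4 × C (aromatic): no H
  2 × C: 3 H each → 6
  2 × C: no H
  1 × Cl: no H
  1 × N (charge +1): no H
  1 × O (aromatic): no H
  1 × O (charge -1): no H
  Total hydrogens = 12.
Molecular formula: C14H12ClNO7

C14H12ClNO7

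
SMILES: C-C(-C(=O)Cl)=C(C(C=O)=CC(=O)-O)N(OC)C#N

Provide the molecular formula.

C10H9ClN2O5

Heavy atoms from the SMILES: 10 C, 1 Cl, 2 N, 5 O.
Implicit hydrogens by atom environment:
  6 × C: no H
  4 × O: no H
  2 × C: 3 H each → 6
  2 × C: 1 H each → 2
  2 × N: no H
  1 × Cl: no H
  1 × O: 1 H
  Total hydrogens = 9.
Molecular formula: C10H9ClN2O5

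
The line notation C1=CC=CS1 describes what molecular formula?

C4H4S

Heavy atoms from the SMILES: 4 C, 1 S.
Implicit hydrogens by atom environment:
  4 × C (aromatic): 1 H each → 4
  1 × S (aromatic): no H
  Total hydrogens = 4.
Molecular formula: C4H4S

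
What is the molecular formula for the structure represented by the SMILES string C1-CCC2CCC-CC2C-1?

C10H18

Heavy atoms from the SMILES: 10 C.
Implicit hydrogens by atom environment:
  8 × C: 2 H each → 16
  2 × C: 1 H each → 2
  Total hydrogens = 18.
Molecular formula: C10H18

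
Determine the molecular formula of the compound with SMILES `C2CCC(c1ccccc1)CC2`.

Heavy atoms from the SMILES: 12 C.
Implicit hydrogens by atom environment:
  5 × C: 2 H each → 10
  5 × C (aromatic): 1 H each → 5
  1 × C: 1 H
  1 × C (aromatic): no H
  Total hydrogens = 16.
Molecular formula: C12H16

C12H16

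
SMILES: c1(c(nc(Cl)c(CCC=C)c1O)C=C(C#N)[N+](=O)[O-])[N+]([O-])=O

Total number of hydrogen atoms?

Hydrogens are implicit in SMILES; fill each atom to its normal valence:
  5 × C (aromatic): no H
  3 × C: 2 H each → 6
  2 × C: 1 H each → 2
  2 × C: no H
  2 × N (charge +1): no H
  2 × O: no H
  2 × O (charge -1): no H
  1 × Cl: no H
  1 × N (aromatic): no H
  1 × N: no H
  1 × O: 1 H
  Total hydrogens = 9.

9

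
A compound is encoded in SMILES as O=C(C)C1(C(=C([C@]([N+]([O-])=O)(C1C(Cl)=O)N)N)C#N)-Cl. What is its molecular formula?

Heavy atoms from the SMILES: 9 C, 2 Cl, 4 N, 4 O.
Implicit hydrogens by atom environment:
  7 × C: no H
  3 × O: no H
  2 × Cl: no H
  2 × N: 2 H each → 4
  1 × C: 3 H
  1 × C: 1 H
  1 × N (charge +1): no H
  1 × N: no H
  1 × O (charge -1): no H
  Total hydrogens = 8.
Molecular formula: C9H8Cl2N4O4

C9H8Cl2N4O4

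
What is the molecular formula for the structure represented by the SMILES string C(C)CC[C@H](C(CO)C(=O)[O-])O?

C8H15O4-

Heavy atoms from the SMILES: 8 C, 4 O.
Implicit hydrogens by atom environment:
  4 × C: 2 H each → 8
  2 × C: 1 H each → 2
  2 × O: 1 H each → 2
  1 × C: 3 H
  1 × C: no H
  1 × O: no H
  1 × O (charge -1): no H
  Total hydrogens = 15.
Net charge -1.
Molecular formula: C8H15O4-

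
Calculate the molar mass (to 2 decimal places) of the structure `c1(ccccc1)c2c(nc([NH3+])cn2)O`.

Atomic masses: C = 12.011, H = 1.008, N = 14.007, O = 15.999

188.21

Molecular formula: C10H10N3O+.
M = 10×12.011 + 10×1.008 + 3×14.007 + 1×15.999 = 188.21 g/mol.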